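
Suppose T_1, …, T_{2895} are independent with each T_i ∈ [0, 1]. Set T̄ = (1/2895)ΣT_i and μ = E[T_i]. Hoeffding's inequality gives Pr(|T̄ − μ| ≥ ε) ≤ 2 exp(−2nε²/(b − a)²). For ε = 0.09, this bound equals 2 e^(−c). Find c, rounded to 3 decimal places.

46.899

c = 2nε²/(b − a)² = 2·2895·0.09² / 1² = 46.8990.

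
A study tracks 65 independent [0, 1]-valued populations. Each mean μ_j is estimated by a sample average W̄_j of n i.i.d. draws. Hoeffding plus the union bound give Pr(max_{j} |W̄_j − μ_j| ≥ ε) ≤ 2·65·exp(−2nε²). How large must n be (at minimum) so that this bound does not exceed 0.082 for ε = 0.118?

Need 2·65·exp(−2nε²) ≤ 0.082, i.e. exp(−2nε²) ≤ 0.082/130.
So 2nε² ≥ ln(130/0.082) = 7.368570.
Hence n ≥ 7.368570/(2·0.118²) = 264.600.
The smallest integer n is 265.

265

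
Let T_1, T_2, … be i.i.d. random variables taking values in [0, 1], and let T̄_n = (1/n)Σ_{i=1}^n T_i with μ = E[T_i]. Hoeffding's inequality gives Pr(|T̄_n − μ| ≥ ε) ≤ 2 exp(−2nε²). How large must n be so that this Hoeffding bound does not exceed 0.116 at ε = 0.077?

Require 2·exp(−2nε²) ≤ 0.116, i.e. 2nε² ≥ ln(2/0.116) = 2.847312.
So n ≥ 2.847312 / (2·0.077²) = 240.117.
The smallest integer n is 241.

241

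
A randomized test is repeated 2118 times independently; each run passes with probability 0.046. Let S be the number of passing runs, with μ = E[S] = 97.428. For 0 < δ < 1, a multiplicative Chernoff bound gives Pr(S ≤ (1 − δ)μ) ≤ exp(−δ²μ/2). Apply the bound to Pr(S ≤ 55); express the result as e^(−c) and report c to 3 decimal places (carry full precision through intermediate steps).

9.238

Write 55 = (1 − δ)μ, so δ = 1 − 55/97.428 = 0.4354806…
Then the exponent is δ²μ/2 = (μ − 55)²/(2μ) = 9.238285.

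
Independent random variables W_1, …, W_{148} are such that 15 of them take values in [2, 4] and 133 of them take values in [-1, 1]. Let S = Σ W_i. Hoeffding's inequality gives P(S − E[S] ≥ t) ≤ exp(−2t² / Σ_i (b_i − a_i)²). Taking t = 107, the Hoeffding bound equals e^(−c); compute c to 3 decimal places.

Σ(b_i − a_i)² = 15·2² + 133·2² = 592.
c = 2t² / 592 = 2·107² / 592 = 38.6791.

38.679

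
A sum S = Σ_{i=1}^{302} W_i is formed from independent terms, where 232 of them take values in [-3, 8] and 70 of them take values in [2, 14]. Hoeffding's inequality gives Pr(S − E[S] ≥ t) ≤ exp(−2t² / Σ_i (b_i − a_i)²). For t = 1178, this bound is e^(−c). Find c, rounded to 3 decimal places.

Σ(b_i − a_i)² = 232·11² + 70·12² = 38152.
c = 2t² / 38152 = 2·1178² / 38152 = 72.7450.

72.745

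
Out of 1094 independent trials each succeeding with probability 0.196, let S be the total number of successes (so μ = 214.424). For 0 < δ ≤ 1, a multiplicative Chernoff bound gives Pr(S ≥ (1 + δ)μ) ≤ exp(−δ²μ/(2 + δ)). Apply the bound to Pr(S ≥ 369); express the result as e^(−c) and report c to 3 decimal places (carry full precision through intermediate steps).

Write 369 = (1 + δ)μ, so δ = 369/214.424 − 1 = 0.7208895…
Then the exponent is δ²μ/(2 + δ) = (369 − μ)² / (μ·(2 + δ)) = 40.954331.

40.954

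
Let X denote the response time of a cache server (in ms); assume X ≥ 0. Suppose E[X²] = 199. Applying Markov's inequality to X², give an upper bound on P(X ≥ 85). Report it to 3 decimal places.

0.028

Since X ≥ 0, the event {X ≥ 85} is the same as {X² ≥ 7225}.
Markov's inequality applied to X² gives P(X² ≥ 7225) ≤ E[X²]/7225 = 199/7225 = 0.0275.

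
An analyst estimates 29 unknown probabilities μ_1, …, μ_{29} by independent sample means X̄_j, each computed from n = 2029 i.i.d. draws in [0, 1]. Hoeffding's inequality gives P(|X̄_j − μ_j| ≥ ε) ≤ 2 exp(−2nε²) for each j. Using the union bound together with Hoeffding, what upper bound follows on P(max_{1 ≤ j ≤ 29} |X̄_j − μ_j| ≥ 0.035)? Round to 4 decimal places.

0.4023

Per-experiment Hoeffding bound: 2·exp(−2·2029·0.035²) = 2·exp(−4.97105) = 0.013872.
Union bound over 29 events: 29·0.013872 = 0.40228.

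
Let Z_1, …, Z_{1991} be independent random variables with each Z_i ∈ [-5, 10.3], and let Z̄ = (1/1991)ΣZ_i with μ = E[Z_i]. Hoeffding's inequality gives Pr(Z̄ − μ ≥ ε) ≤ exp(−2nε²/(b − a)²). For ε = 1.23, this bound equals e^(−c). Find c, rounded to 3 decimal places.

c = 2nε²/(b − a)² = 2·1991·1.23² / 15.3² = 25.7353.

25.735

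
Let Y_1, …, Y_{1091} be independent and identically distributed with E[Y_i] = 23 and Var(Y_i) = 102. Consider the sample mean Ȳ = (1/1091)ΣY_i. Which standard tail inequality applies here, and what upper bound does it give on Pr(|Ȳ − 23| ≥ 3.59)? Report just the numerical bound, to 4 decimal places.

0.0073

With mean and variance of each term known, Chebyshev's inequality bounds the deviation of the sum (or sample mean).
Var(Ȳ) = Var(Y_i)/n = 102/1091 = 0.093492.
Chebyshev: Pr(|Ȳ − 23| ≥ 3.59) ≤ Var(Ȳ)/(3.59)² = 102/(1091·3.59²) = 0.0073.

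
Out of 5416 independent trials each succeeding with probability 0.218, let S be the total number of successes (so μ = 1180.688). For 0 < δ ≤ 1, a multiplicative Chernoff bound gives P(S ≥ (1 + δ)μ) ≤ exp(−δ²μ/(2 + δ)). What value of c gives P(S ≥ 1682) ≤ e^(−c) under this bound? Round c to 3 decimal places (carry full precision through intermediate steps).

Write 1682 = (1 + δ)μ, so δ = 1682/1180.688 − 1 = 0.4245931…
Then the exponent is δ²μ/(2 + δ) = (1682 − μ)² / (μ·(2 + δ)) = 87.789421.

87.789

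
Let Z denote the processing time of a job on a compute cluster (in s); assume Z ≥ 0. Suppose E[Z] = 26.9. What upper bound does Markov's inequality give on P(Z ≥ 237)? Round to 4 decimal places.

Markov's inequality: for a non-negative random variable, P(Z ≥ a) ≤ E[Z]/a.
Here E[Z] = 26.9 and a = 237, so the bound is 26.9/237 = 0.1135.

0.1135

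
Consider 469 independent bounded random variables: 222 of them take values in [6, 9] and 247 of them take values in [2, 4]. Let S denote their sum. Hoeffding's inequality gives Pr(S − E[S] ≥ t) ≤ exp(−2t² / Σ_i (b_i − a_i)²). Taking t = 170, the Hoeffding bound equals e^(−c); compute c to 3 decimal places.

Σ(b_i − a_i)² = 222·3² + 247·2² = 2986.
c = 2t² / 2986 = 2·170² / 2986 = 19.3570.

19.357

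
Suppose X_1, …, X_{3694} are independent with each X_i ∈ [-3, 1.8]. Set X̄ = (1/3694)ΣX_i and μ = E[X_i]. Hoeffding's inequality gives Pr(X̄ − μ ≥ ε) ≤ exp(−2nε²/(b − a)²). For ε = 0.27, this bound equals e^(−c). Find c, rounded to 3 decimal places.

c = 2nε²/(b − a)² = 2·3694·0.27² / 4.8² = 23.3761.

23.376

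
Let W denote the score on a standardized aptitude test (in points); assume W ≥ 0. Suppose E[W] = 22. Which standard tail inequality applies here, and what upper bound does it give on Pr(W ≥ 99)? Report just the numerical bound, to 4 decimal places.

Only the mean of a non-negative variable is known, so Markov's inequality is the applicable tail bound.
Markov's inequality: for a non-negative random variable, Pr(W ≥ a) ≤ E[W]/a.
Here E[W] = 22 and a = 99, so the bound is 22/99 = 0.2222.

0.2222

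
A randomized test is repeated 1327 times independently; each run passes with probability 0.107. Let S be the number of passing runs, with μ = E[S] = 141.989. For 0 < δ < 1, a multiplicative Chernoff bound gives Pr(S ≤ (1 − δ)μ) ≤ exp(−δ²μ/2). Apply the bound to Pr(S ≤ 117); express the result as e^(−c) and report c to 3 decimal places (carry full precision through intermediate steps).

2.199

Write 117 = (1 − δ)μ, so δ = 1 − 117/141.989 = 0.1759925…
Then the exponent is δ²μ/2 = (μ − 117)²/(2μ) = 2.198938.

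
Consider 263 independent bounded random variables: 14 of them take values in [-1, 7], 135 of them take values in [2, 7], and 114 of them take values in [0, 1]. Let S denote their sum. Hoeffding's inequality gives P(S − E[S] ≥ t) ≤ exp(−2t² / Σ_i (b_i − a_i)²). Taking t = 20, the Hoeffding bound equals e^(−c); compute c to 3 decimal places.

0.182

Σ(b_i − a_i)² = 14·8² + 135·5² + 114·1² = 4385.
c = 2t² / 4385 = 2·20² / 4385 = 0.1824.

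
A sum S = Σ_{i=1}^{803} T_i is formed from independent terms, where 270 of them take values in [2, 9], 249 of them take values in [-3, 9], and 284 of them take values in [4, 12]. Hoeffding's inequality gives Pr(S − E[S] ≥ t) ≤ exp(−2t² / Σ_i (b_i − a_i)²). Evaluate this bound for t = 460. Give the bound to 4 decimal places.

Σ(b_i − a_i)² = 270·7² + 249·12² + 284·8² = 67262.
Exponent = 2·460² / 67262 = 6.29181.
Bound = exp(−6.29181) = 0.00185.

0.0019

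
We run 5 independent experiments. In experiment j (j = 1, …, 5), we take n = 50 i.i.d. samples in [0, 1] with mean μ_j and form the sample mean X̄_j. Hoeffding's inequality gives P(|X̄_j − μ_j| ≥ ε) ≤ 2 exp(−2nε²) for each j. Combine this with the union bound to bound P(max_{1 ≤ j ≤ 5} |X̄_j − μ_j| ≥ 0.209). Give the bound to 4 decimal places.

Per-experiment Hoeffding bound: 2·exp(−2·50·0.209²) = 2·exp(−4.36810) = 0.025351.
Union bound over 5 events: 5·0.025351 = 0.12675.

0.1268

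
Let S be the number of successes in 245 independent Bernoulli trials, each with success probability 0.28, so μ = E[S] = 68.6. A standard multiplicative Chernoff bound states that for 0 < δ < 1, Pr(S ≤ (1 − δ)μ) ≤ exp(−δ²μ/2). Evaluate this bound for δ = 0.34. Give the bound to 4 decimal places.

Exponent = δ²μ/2 = 0.34²·68.6/2 = 3.9651.
Bound = exp(−3.9651) = 0.01897.

0.0190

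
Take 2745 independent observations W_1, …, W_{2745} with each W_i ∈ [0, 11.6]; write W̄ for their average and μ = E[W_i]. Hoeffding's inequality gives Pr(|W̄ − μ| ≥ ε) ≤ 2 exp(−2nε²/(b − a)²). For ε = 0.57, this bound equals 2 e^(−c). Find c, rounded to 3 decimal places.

13.256

c = 2nε²/(b − a)² = 2·2745·0.57² / 11.6² = 13.2558.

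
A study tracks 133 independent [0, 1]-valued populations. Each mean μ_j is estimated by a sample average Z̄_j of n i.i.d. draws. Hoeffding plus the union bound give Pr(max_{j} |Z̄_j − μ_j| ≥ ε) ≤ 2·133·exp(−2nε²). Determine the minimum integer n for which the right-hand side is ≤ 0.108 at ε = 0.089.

Need 2·133·exp(−2nε²) ≤ 0.108, i.e. exp(−2nε²) ≤ 0.108/266.
So 2nε² ≥ ln(266/0.108) = 7.809120.
Hence n ≥ 7.809120/(2·0.089²) = 492.938.
The smallest integer n is 493.

493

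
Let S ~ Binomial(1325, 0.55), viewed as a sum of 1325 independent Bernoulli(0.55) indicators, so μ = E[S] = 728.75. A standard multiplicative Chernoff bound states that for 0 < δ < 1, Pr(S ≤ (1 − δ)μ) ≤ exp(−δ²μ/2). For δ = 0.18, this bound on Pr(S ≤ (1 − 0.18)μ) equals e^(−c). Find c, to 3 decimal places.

c = δ²μ/2 = 0.18²·728.75/2 = 11.8057.

11.806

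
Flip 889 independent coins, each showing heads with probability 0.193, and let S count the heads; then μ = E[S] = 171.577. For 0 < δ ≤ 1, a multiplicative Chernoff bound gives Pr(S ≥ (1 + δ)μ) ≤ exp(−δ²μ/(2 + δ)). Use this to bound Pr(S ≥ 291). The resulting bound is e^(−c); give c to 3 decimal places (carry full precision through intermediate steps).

30.831

Write 291 = (1 + δ)μ, so δ = 291/171.577 − 1 = 0.6960315…
Then the exponent is δ²μ/(2 + δ) = (291 − μ)² / (μ·(2 + δ)) = 30.831306.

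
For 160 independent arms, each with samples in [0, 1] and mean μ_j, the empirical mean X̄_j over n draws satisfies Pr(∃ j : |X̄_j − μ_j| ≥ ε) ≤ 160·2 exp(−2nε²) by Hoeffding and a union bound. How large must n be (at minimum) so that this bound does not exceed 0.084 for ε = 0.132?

Need 2·160·exp(−2nε²) ≤ 0.084, i.e. exp(−2nε²) ≤ 0.084/320.
So 2nε² ≥ ln(320/0.084) = 8.245259.
Hence n ≥ 8.245259/(2·0.132²) = 236.606.
The smallest integer n is 237.

237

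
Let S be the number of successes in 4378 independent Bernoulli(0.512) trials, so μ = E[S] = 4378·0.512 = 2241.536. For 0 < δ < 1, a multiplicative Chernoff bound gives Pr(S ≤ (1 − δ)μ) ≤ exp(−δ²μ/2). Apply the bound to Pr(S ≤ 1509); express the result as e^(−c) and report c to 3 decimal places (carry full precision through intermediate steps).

Write 1509 = (1 − δ)μ, so δ = 1 − 1509/2241.536 = 0.3268009…
Then the exponent is δ²μ/2 = (μ − 1509)²/(2μ) = 119.696715.

119.697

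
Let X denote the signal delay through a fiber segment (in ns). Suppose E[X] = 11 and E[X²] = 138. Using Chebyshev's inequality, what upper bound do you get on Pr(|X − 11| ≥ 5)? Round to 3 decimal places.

0.680

Var(X) = E[X²] − (E[X])² = 138 − 121 = 17.
Chebyshev's inequality: Pr(|X − μ| ≥ t) ≤ Var(X)/t² = 17/25 = 0.6800.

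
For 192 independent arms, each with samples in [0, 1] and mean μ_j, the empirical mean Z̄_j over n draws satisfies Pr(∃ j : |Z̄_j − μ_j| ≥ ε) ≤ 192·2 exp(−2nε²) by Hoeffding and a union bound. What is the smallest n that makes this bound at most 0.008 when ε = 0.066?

Need 2·192·exp(−2nε²) ≤ 0.008, i.e. exp(−2nε²) ≤ 0.008/384.
So 2nε² ≥ ln(384/0.008) = 10.778956.
Hence n ≥ 10.778956/(2·0.066²) = 1237.254.
The smallest integer n is 1238.

1238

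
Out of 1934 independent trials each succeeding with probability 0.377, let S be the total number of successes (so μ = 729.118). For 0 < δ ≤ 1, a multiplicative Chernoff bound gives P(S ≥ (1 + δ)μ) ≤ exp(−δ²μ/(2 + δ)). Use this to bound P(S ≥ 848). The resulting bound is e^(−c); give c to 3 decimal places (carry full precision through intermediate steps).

8.961

Write 848 = (1 + δ)μ, so δ = 848/729.118 − 1 = 0.1630491…
Then the exponent is δ²μ/(2 + δ) = (848 − μ)² / (μ·(2 + δ)) = 8.961238.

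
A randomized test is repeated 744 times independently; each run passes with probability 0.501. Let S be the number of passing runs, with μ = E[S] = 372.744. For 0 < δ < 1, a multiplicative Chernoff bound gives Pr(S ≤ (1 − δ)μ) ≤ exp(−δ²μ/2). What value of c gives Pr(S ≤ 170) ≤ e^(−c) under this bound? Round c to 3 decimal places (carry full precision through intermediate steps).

55.139

Write 170 = (1 − δ)μ, so δ = 1 − 170/372.744 = 0.5439229…
Then the exponent is δ²μ/2 = (μ − 170)²/(2μ) = 55.138553.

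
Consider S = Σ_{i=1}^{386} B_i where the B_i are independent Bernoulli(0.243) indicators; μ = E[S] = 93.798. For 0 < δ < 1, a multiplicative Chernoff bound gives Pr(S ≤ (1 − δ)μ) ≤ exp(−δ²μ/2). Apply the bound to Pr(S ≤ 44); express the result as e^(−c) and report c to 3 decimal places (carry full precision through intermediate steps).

13.219

Write 44 = (1 − δ)μ, so δ = 1 − 44/93.798 = 0.5309068…
Then the exponent is δ²μ/2 = (μ − 44)²/(2μ) = 13.219049.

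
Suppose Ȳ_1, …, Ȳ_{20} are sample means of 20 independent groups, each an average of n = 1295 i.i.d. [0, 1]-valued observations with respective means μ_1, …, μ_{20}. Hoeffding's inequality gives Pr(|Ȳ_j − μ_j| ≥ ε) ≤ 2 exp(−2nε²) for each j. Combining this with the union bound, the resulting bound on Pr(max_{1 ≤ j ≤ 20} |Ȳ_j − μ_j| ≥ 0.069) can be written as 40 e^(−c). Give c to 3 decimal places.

12.331

Union bound over the 20 events: Pr(max_{1 ≤ j ≤ 20} |Ȳ_j − μ_j| ≥ 0.069) ≤ 20·2·exp(−2nε²) = 40 exp(−2·1295·0.069²).
So c = 2·1295·0.069² = 12.3310.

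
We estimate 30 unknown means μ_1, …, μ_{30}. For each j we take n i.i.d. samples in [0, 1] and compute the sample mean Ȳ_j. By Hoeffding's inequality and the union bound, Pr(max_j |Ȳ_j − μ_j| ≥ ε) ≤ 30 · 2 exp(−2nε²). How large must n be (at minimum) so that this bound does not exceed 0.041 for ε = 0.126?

Need 2·30·exp(−2nε²) ≤ 0.041, i.e. exp(−2nε²) ≤ 0.041/60.
So 2nε² ≥ ln(60/0.041) = 7.288528.
Hence n ≥ 7.288528/(2·0.126²) = 229.545.
The smallest integer n is 230.

230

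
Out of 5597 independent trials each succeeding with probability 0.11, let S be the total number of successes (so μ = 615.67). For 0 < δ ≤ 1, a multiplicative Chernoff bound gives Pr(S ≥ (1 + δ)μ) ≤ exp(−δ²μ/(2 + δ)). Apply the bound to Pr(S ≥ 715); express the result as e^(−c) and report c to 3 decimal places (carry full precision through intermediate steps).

7.415

Write 715 = (1 + δ)μ, so δ = 715/615.67 − 1 = 0.1613364…
Then the exponent is δ²μ/(2 + δ) = (715 − μ)² / (μ·(2 + δ)) = 7.414647.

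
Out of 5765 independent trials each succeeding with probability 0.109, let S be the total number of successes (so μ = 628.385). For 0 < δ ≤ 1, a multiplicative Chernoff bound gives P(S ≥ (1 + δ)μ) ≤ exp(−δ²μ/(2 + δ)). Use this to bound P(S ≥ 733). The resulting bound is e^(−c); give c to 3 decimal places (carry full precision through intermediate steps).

Write 733 = (1 + δ)μ, so δ = 733/628.385 − 1 = 0.1664823…
Then the exponent is δ²μ/(2 + δ) = (733 − μ)² / (μ·(2 + δ)) = 8.039091.

8.039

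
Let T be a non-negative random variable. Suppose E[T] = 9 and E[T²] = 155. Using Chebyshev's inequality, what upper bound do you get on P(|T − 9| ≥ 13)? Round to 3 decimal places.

Var(T) = E[T²] − (E[T])² = 155 − 81 = 74.
Chebyshev's inequality: P(|T − μ| ≥ t) ≤ Var(T)/t² = 74/169 = 0.4379.

0.438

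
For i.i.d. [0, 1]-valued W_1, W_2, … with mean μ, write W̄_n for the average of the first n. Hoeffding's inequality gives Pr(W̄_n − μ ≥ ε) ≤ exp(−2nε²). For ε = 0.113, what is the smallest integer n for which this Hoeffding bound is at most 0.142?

Require exp(−2nε²) ≤ 0.142, i.e. 2nε² ≥ ln(1/0.142) = 1.951928.
So n ≥ 1.951928 / (2·0.113²) = 76.432.
The smallest integer n is 77.

77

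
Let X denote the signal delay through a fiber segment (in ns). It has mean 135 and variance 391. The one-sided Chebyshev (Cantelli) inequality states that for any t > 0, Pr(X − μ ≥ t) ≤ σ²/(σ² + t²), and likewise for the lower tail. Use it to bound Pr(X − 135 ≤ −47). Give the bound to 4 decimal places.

0.1504

Here σ² = 391 and t = 47, so σ² + t² = 2600.
Cantelli's bound: 391/2600 = 0.1504.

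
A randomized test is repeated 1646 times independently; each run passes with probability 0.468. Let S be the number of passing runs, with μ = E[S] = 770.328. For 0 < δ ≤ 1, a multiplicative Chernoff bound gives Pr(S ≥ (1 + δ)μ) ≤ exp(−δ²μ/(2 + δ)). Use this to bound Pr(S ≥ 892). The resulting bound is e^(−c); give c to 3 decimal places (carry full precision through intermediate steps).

Write 892 = (1 + δ)μ, so δ = 892/770.328 − 1 = 0.1579483…
Then the exponent is δ²μ/(2 + δ) = (892 − μ)² / (μ·(2 + δ)) = 8.905628.

8.906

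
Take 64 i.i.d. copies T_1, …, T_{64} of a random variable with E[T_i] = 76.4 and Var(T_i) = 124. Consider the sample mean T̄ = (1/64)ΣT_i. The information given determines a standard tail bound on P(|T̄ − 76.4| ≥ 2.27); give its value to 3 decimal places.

With mean and variance of each term known, Chebyshev's inequality bounds the deviation of the sum (or sample mean).
Var(T̄) = Var(T_i)/n = 124/64 = 1.9375.
Chebyshev: P(|T̄ − 76.4| ≥ 2.27) ≤ Var(T̄)/(2.27)² = 124/(64·2.27²) = 0.3760.

0.376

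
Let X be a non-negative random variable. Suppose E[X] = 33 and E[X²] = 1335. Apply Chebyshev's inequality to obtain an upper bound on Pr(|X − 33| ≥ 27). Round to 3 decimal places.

0.337

Var(X) = E[X²] − (E[X])² = 1335 − 1089 = 246.
Chebyshev's inequality: Pr(|X − μ| ≥ t) ≤ Var(X)/t² = 246/729 = 0.3374.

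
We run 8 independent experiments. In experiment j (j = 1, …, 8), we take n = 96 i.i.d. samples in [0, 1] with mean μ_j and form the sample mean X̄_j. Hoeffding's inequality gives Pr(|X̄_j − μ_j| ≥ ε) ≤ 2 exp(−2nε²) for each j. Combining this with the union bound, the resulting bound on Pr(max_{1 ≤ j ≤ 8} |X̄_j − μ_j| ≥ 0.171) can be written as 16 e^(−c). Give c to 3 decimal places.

Union bound over the 8 events: Pr(max_{1 ≤ j ≤ 8} |X̄_j − μ_j| ≥ 0.171) ≤ 8·2·exp(−2nε²) = 16 exp(−2·96·0.171²).
So c = 2·96·0.171² = 5.6143.

5.614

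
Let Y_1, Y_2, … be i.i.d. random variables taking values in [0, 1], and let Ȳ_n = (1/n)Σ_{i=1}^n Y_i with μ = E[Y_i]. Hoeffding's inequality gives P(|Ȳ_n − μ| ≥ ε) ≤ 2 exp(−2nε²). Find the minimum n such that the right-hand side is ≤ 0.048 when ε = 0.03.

Require 2·exp(−2nε²) ≤ 0.048, i.e. 2nε² ≥ ln(2/0.048) = 3.729701.
So n ≥ 3.729701 / (2·0.03²) = 2072.056.
The smallest integer n is 2073.

2073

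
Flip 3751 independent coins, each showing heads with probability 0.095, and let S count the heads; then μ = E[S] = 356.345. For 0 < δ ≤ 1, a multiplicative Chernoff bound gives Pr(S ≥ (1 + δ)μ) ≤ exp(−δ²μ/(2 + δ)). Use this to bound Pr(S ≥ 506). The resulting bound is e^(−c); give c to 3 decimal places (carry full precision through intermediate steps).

Write 506 = (1 + δ)μ, so δ = 506/356.345 − 1 = 0.4199722…
Then the exponent is δ²μ/(2 + δ) = (506 − μ)² / (μ·(2 + δ)) = 25.971762.

25.972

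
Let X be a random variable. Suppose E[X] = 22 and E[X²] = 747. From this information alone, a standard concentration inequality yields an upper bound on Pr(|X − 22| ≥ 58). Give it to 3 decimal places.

0.078

The first two moments determine the variance, so Chebyshev's inequality is the sharpest standard bound available.
Var(X) = E[X²] − (E[X])² = 747 − 484 = 263.
Chebyshev's inequality: Pr(|X − μ| ≥ t) ≤ Var(X)/t² = 263/3364 = 0.0782.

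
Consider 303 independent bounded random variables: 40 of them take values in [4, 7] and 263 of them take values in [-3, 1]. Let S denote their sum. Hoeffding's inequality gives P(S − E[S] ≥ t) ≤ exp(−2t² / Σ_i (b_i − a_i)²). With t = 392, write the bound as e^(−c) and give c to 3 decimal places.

Σ(b_i − a_i)² = 40·3² + 263·4² = 4568.
c = 2t² / 4568 = 2·392² / 4568 = 67.2785.

67.278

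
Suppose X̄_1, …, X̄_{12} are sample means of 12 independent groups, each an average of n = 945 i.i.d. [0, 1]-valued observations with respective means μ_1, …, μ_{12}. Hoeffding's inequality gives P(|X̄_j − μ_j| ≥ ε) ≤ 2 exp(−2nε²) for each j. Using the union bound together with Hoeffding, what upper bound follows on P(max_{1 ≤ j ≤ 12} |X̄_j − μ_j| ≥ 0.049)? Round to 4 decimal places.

Per-experiment Hoeffding bound: 2·exp(−2·945·0.049²) = 2·exp(−4.53789) = 0.021392.
Union bound over 12 events: 12·0.021392 = 0.25670.

0.2567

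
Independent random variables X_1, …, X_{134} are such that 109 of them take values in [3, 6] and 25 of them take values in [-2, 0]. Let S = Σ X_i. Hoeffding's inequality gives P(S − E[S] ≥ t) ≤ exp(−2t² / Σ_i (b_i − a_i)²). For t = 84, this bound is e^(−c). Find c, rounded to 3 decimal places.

13.055

Σ(b_i − a_i)² = 109·3² + 25·2² = 1081.
c = 2t² / 1081 = 2·84² / 1081 = 13.0546.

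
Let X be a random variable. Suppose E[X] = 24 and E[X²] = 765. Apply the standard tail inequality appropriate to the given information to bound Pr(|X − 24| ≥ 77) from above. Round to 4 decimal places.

0.0319

The first two moments determine the variance, so Chebyshev's inequality is the sharpest standard bound available.
Var(X) = E[X²] − (E[X])² = 765 − 576 = 189.
Chebyshev's inequality: Pr(|X − μ| ≥ t) ≤ Var(X)/t² = 189/5929 = 0.0319.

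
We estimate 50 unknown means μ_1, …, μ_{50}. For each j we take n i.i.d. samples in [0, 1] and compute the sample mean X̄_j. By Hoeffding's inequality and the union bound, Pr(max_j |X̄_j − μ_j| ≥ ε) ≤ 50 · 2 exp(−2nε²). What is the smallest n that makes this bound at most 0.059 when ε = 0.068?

804

Need 2·50·exp(−2nε²) ≤ 0.059, i.e. exp(−2nε²) ≤ 0.059/100.
So 2nε² ≥ ln(100/0.059) = 7.435388.
Hence n ≥ 7.435388/(2·0.068²) = 804.000.
The smallest integer n is 804.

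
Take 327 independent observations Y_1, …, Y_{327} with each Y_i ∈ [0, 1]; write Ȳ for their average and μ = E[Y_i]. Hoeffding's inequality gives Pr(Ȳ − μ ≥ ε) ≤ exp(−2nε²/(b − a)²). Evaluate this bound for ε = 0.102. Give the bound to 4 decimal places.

0.0011

Exponent: 2nε²/(b − a)² = 2·327·0.102² / 1² = 6.80422.
Bound = exp(−6.80422) = 0.00111.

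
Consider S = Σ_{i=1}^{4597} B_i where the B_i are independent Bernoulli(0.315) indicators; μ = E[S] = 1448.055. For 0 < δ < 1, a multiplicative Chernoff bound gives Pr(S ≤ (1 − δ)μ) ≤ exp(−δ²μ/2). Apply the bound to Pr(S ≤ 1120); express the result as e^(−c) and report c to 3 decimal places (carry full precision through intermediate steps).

37.160

Write 1120 = (1 − δ)μ, so δ = 1 − 1120/1448.055 = 0.2265487…
Then the exponent is δ²μ/2 = (μ − 1120)²/(2μ) = 37.160219.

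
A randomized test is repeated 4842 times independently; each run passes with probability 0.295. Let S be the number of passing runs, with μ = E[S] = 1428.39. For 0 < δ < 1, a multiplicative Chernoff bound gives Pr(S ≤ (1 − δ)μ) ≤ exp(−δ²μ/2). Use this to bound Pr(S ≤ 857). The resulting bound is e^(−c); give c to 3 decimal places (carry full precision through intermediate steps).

Write 857 = (1 − δ)μ, so δ = 1 − 857/1428.39 = 0.4000238…
Then the exponent is δ²μ/2 = (μ − 857)²/(2μ) = 114.284800.

114.285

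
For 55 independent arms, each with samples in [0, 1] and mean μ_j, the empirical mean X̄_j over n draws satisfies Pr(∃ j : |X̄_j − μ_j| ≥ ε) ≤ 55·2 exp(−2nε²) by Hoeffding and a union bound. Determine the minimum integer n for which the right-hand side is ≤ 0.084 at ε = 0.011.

Need 2·55·exp(−2nε²) ≤ 0.084, i.e. exp(−2nε²) ≤ 0.084/110.
So 2nε² ≥ ln(110/0.084) = 7.177419.
Hence n ≥ 7.177419/(2·0.011²) = 29658.756.
The smallest integer n is 29659.

29659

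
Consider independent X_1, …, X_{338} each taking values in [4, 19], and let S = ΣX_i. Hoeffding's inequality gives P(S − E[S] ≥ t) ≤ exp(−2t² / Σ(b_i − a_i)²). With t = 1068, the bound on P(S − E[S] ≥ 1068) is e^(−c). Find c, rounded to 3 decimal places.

29.997

Σ(b_i − a_i)² = 338·(15)² = 76050.
c = 2t²/76050 = 2·1068²/76050 = 29.9967.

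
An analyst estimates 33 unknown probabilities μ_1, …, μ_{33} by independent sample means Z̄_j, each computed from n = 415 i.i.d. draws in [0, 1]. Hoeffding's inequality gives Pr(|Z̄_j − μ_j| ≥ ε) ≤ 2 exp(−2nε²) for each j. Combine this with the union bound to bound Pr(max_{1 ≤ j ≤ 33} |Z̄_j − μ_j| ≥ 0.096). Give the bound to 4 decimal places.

Per-experiment Hoeffding bound: 2·exp(−2·415·0.096²) = 2·exp(−7.64928) = 0.00095277.
Union bound over 33 events: 33·0.00095277 = 0.03144.

0.0314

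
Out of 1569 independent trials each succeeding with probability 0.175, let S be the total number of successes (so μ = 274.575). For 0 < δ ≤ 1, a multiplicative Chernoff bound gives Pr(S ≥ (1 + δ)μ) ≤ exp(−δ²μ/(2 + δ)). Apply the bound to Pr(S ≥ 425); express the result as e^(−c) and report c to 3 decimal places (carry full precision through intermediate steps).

Write 425 = (1 + δ)μ, so δ = 425/274.575 − 1 = 0.5478467…
Then the exponent is δ²μ/(2 + δ) = (425 − μ)² / (μ·(2 + δ)) = 32.344896.

32.345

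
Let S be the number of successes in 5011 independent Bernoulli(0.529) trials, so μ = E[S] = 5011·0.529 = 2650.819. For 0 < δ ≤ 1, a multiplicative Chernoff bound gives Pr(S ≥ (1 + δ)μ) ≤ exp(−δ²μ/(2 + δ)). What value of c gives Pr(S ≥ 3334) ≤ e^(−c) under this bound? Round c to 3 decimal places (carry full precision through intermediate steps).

77.987

Write 3334 = (1 + δ)μ, so δ = 3334/2650.819 − 1 = 0.2577245…
Then the exponent is δ²μ/(2 + δ) = (3334 − μ)² / (μ·(2 + δ)) = 77.986699.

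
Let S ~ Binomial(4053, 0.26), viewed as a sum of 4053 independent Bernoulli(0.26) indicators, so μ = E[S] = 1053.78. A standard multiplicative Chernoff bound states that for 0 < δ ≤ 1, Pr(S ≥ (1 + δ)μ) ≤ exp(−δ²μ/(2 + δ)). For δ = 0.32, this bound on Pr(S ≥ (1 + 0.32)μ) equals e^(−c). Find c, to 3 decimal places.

c = δ²μ/(2 + δ) = 0.32²·1053.78/(2 + 0.32) = 46.5117.

46.512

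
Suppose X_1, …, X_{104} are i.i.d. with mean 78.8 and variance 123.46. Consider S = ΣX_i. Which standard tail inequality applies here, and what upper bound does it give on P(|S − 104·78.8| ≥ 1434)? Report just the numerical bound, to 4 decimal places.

0.0062

With mean and variance of each term known, Chebyshev's inequality bounds the deviation of the sum (or sample mean).
Var(S) = n·Var(X_i) = 104·123.46 = 12839.84.
Chebyshev: P(|S − 104·78.8| ≥ 1434) ≤ Var(S)/1434² = 12839.84/2056356 = 0.0062.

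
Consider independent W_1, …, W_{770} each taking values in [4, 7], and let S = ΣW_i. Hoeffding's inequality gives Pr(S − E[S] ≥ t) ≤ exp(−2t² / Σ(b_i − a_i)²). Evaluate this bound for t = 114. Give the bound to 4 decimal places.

Σ(b_i − a_i)² = 770·(3)² = 6930.
Exponent = 2·114²/6930 = 3.7506.
Bound = exp(−3.7506) = 0.02350.

0.0235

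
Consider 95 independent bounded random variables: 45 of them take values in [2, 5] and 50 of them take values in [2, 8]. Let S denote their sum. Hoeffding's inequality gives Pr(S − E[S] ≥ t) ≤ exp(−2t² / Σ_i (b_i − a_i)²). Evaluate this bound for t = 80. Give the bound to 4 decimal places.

0.0030

Σ(b_i − a_i)² = 45·3² + 50·6² = 2205.
Exponent = 2·80² / 2205 = 5.80499.
Bound = exp(−5.80499) = 0.00301.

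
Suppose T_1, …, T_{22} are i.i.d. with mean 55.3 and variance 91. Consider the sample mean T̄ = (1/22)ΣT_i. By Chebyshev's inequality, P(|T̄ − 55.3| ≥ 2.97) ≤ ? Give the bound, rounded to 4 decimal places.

0.4689

Var(T̄) = Var(T_i)/n = 91/22 = 4.1364.
Chebyshev: P(|T̄ − 55.3| ≥ 2.97) ≤ Var(T̄)/(2.97)² = 91/(22·2.97²) = 0.4689.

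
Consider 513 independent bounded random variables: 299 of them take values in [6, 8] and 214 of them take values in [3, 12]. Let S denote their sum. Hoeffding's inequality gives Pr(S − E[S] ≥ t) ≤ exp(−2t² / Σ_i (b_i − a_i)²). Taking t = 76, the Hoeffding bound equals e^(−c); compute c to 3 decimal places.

Σ(b_i − a_i)² = 299·2² + 214·9² = 18530.
c = 2t² / 18530 = 2·76² / 18530 = 0.6234.

0.623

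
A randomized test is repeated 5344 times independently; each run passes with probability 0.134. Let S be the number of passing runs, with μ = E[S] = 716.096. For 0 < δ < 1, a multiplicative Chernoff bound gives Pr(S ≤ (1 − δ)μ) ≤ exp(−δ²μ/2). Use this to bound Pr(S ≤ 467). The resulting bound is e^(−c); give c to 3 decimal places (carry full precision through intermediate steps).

Write 467 = (1 − δ)μ, so δ = 1 − 467/716.096 = 0.3478528…
Then the exponent is δ²μ/2 = (μ − 467)²/(2μ) = 43.324371.

43.324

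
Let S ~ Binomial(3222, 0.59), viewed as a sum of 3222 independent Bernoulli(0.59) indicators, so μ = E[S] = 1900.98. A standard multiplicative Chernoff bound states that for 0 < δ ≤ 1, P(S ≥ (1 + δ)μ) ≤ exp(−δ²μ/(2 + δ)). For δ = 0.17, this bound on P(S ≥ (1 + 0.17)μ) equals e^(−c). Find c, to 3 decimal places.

25.317

c = δ²μ/(2 + δ) = 0.17²·1900.98/(2 + 0.17) = 25.3172.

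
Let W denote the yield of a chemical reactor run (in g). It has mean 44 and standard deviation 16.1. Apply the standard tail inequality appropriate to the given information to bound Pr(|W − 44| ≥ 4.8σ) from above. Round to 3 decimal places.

0.043

Mean and variance are known, so Chebyshev's inequality applies.
Chebyshev: Pr(|W − μ| ≥ t) ≤ Var(W)/t².
Var(W) = σ² = 16.1² = 259.21.
t = 4.8·16.1 = 77.28.
Bound = 259.21 / 5972.1984 = 0.0434.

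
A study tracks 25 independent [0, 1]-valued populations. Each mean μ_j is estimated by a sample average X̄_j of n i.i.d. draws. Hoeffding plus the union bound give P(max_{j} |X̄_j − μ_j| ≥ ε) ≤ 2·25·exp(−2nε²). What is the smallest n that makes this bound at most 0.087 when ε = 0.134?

Need 2·25·exp(−2nε²) ≤ 0.087, i.e. exp(−2nε²) ≤ 0.087/50.
So 2nε² ≥ ln(50/0.087) = 6.353870.
Hence n ≥ 6.353870/(2·0.134²) = 176.929.
The smallest integer n is 177.

177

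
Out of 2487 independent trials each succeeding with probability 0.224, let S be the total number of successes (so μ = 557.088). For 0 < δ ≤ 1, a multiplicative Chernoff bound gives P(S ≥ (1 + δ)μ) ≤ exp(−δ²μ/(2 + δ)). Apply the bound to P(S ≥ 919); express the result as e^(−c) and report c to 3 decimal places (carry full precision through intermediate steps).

Write 919 = (1 + δ)μ, so δ = 919/557.088 − 1 = 0.6496496…
Then the exponent is δ²μ/(2 + δ) = (919 − μ)² / (μ·(2 + δ)) = 88.734747.

88.735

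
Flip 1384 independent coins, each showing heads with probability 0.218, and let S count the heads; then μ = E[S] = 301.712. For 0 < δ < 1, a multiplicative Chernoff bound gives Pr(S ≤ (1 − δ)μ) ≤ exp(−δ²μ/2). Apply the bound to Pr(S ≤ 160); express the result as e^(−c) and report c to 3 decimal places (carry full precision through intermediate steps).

Write 160 = (1 − δ)μ, so δ = 1 − 160/301.712 = 0.469693…
Then the exponent is δ²μ/2 = (μ − 160)²/(2μ) = 33.280564.

33.281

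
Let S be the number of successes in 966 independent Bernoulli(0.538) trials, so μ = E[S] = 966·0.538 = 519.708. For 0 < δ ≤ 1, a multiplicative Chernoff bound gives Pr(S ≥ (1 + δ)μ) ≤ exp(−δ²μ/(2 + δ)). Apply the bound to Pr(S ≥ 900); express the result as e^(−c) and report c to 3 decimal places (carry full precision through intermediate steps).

Write 900 = (1 + δ)μ, so δ = 900/519.708 − 1 = 0.7317417…
Then the exponent is δ²μ/(2 + δ) = (900 − μ)² / (μ·(2 + δ)) = 101.867430.

101.867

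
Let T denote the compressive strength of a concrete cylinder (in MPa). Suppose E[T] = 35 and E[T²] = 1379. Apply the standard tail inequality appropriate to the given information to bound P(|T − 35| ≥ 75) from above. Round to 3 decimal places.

The first two moments determine the variance, so Chebyshev's inequality is the sharpest standard bound available.
Var(T) = E[T²] − (E[T])² = 1379 − 1225 = 154.
Chebyshev's inequality: P(|T − μ| ≥ t) ≤ Var(T)/t² = 154/5625 = 0.0274.

0.027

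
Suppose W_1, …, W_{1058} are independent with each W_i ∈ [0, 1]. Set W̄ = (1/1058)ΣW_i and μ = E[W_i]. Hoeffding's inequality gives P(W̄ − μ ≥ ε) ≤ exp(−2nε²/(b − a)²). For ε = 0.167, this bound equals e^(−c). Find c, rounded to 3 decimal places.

59.013

c = 2nε²/(b − a)² = 2·1058·0.167² / 1² = 59.0131.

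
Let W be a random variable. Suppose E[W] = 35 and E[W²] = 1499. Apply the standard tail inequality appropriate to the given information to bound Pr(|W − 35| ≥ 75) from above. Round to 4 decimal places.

The first two moments determine the variance, so Chebyshev's inequality is the sharpest standard bound available.
Var(W) = E[W²] − (E[W])² = 1499 − 1225 = 274.
Chebyshev's inequality: Pr(|W − μ| ≥ t) ≤ Var(W)/t² = 274/5625 = 0.0487.

0.0487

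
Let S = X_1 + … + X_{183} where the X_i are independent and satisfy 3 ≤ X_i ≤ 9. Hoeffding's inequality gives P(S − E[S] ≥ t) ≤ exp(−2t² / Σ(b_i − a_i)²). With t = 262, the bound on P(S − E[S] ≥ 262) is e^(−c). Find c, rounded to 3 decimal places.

20.839

Σ(b_i − a_i)² = 183·(6)² = 6588.
c = 2t²/6588 = 2·262²/6588 = 20.8391.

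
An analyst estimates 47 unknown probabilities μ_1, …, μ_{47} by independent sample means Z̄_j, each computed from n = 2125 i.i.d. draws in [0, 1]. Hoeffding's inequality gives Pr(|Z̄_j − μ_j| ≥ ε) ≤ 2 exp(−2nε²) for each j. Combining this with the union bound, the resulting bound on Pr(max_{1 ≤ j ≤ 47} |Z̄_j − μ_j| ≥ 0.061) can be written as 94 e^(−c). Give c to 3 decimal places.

15.814

Union bound over the 47 events: Pr(max_{1 ≤ j ≤ 47} |Z̄_j − μ_j| ≥ 0.061) ≤ 47·2·exp(−2nε²) = 94 exp(−2·2125·0.061²).
So c = 2·2125·0.061² = 15.8142.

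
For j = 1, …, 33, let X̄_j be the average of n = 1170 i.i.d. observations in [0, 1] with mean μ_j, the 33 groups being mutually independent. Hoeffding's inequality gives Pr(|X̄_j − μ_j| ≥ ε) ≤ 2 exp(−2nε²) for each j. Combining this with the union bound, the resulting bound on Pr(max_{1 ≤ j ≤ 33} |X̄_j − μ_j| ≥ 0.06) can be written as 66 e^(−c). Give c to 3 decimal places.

Union bound over the 33 events: Pr(max_{1 ≤ j ≤ 33} |X̄_j − μ_j| ≥ 0.06) ≤ 33·2·exp(−2nε²) = 66 exp(−2·1170·0.06²).
So c = 2·1170·0.06² = 8.4240.

8.424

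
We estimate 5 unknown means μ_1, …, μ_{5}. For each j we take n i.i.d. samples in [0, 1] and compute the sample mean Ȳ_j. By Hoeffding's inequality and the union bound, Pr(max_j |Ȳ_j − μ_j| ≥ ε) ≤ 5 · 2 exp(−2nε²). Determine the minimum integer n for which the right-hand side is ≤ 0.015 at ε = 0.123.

215

Need 2·5·exp(−2nε²) ≤ 0.015, i.e. exp(−2nε²) ≤ 0.015/10.
So 2nε² ≥ ln(10/0.015) = 6.502290.
Hence n ≥ 6.502290/(2·0.123²) = 214.895.
The smallest integer n is 215.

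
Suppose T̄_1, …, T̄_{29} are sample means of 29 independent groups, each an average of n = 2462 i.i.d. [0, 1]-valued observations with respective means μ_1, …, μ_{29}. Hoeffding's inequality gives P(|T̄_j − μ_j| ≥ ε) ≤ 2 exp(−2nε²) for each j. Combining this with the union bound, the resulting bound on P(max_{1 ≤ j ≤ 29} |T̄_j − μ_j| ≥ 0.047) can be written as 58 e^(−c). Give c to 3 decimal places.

10.877

Union bound over the 29 events: P(max_{1 ≤ j ≤ 29} |T̄_j − μ_j| ≥ 0.047) ≤ 29·2·exp(−2nε²) = 58 exp(−2·2462·0.047²).
So c = 2·2462·0.047² = 10.8771.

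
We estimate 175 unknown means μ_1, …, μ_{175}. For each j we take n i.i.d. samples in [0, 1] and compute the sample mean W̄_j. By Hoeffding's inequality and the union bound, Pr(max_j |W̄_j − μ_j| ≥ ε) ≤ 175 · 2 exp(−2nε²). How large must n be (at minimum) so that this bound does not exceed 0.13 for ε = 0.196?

Need 2·175·exp(−2nε²) ≤ 0.13, i.e. exp(−2nε²) ≤ 0.13/350.
So 2nε² ≥ ln(350/0.13) = 7.898154.
Hence n ≥ 7.898154/(2·0.196²) = 102.798.
The smallest integer n is 103.

103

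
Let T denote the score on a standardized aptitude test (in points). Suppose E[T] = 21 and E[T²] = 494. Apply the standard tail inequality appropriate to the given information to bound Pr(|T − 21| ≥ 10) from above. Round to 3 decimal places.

The first two moments determine the variance, so Chebyshev's inequality is the sharpest standard bound available.
Var(T) = E[T²] − (E[T])² = 494 − 441 = 53.
Chebyshev's inequality: Pr(|T − μ| ≥ t) ≤ Var(T)/t² = 53/100 = 0.5300.

0.530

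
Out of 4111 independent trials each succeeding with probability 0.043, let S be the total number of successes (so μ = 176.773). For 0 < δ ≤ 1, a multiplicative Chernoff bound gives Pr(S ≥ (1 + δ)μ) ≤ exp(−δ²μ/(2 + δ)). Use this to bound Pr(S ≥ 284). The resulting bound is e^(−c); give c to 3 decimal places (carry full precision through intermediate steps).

24.953

Write 284 = (1 + δ)μ, so δ = 284/176.773 − 1 = 0.6065802…
Then the exponent is δ²μ/(2 + δ) = (284 − μ)² / (μ·(2 + δ)) = 24.952915.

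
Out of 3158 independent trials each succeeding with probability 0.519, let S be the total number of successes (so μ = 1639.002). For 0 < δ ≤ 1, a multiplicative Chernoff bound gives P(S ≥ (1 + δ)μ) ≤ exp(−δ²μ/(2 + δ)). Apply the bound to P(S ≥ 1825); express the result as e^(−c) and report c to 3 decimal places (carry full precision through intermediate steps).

Write 1825 = (1 + δ)μ, so δ = 1825/1639.002 − 1 = 0.1134825…
Then the exponent is δ²μ/(2 + δ) = (1825 − μ)² / (μ·(2 + δ)) = 9.987077.

9.987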